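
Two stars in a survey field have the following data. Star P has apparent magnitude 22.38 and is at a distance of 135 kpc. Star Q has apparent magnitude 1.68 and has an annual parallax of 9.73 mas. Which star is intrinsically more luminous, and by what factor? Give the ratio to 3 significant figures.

Star Q is more luminous, by a factor of 110.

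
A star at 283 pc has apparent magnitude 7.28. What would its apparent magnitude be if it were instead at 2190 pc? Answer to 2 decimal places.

Flux ∝ 1/d², so Δm = 5 log₁₀(d₂/d₁) = 5 log₁₀(2190/283) = 4.443
m₂ = m₁ + Δm = 7.28 + (4.443) = 11.723

m ≈ 11.72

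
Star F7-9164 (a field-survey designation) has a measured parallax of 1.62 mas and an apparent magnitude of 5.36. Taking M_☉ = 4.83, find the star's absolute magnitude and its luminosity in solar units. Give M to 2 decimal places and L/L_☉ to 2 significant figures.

M ≈ -3.59; L/L_☉ ≈ 2300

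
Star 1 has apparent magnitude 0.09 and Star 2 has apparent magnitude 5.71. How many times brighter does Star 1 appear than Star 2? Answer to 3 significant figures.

177

Δm = 0.09 − (5.71) = -5.62
Flux ratio = 10^(−0.4 Δm) = 10^(−0.4 × -5.62) = 10^2.248 = 177.0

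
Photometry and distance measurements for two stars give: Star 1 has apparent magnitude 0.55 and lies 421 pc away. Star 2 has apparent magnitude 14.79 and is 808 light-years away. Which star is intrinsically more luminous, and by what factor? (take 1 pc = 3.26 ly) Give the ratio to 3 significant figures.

Star 1: M = m − 5 log₁₀ d + 5 = 0.55 − 5·2.6243 + 5 = -7.571
Star 2: d = 808 ly / 3.26 = 247.9 pc
Star 2: M = m − 5 log₁₀ d + 5 = 14.79 − 5·2.3942 + 5 = 7.819
ΔM = M_1 − M_2 = -7.571 − (7.819) = -15.390; smaller M is more luminous → Star 1.
L ratio = 10^(0.4 |ΔM|) = 10^6.156 = 1.433×10^6

Star 1 is more luminous, by a factor of 1.43×10^6.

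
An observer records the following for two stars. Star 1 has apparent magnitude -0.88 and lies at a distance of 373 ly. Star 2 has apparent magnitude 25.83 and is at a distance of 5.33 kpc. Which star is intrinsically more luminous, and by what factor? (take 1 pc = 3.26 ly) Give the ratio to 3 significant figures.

Star 1: d = 373 ly / 3.26 = 114.4 pc
Star 1: M = m − 5 log₁₀ d + 5 = -0.88 − 5·2.0585 + 5 = -6.172
Star 2: d = 5.33 kpc = 5330 pc
Star 2: M = m − 5 log₁₀ d + 5 = 25.83 − 5·3.7267 + 5 = 12.196
ΔM = M_1 − M_2 = -6.172 − (12.196) = -18.369; smaller M is more luminous → Star 1.
L ratio = 10^(0.4 |ΔM|) = 10^7.348 = 2.226×10^7

Star 1 is more luminous, by a factor of 2.23×10^7.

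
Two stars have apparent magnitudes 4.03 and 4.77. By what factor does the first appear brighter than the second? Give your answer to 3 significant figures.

1.98

Magnitude difference = -0.74
Flux ratio = 10^(−0.4 Δm) = 10^(−0.4 × -0.74) = 10^0.296 = 1.977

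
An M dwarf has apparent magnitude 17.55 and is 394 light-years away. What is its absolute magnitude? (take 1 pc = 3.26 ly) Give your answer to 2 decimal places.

d = 394 ly / 3.26 = 120.9 pc
5 log₁₀(d/10 pc) = 5 log₁₀(120.9) − 5 = 5.411
M = m − 5 log₁₀(d/10) = 17.55 − 5.411 = 12.139

M ≈ 12.14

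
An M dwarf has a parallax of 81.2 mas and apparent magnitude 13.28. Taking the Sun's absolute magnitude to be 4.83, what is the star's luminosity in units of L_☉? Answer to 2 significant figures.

d = 1/p = 1000/81.2 mas = 12.32 pc
M = m − 5 log₁₀ d + 5 = 13.28 − 5·1.0904 + 5 = 12.828
M − M_☉ = 12.828 − 4.83 = 7.998
L/L_☉ = 10^(−0.4 × 7.998) = 6.322×10^-4

L/L_☉ ≈ 6.3×10^-4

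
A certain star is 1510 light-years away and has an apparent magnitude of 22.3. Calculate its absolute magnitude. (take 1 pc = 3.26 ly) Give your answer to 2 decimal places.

M ≈ 13.97

d = 1510 ly / 3.26 = 463.2 pc
5 log₁₀(d/10 pc) = 5 log₁₀(463.2) − 5 = 8.329
M = m − 5 log₁₀(d/10) = 22.3 − 8.329 = 13.971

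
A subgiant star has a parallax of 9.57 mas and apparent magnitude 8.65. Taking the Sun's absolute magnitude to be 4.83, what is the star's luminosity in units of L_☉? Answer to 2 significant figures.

L/L_☉ ≈ 3.2

d = 1/p = 1000/9.57 mas = 104.5 pc
M = m − 5 log₁₀ d + 5 = 8.65 − 5·2.0191 + 5 = 3.555
M − M_☉ = 3.555 − 4.83 = -1.275
L/L_☉ = 10^(−0.4 × -1.275) = 3.237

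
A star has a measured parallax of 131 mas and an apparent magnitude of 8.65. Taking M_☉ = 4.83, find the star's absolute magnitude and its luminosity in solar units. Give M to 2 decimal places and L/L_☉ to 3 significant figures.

M ≈ 9.24; L/L_☉ ≈ 0.0173

d = 1/p = 1000/131 mas = 7.634 pc
M = m − 5 log₁₀ d + 5 = 8.65 − 5·0.8827 + 5 = 9.236
M − M_☉ = 9.236 − 4.83 = 4.406
L/L_☉ = 10^(−0.4 × 4.406) = 0.01728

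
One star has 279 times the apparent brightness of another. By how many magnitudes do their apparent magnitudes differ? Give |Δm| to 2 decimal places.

Pogson: Δm = −2.5 log₁₀(ratio) = −2.5 log₁₀(279) = −2.5 × 2.4456 = -6.114

|Δm| ≈ 6.11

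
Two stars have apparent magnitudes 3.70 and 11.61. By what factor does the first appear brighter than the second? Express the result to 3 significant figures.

1460

Δm = 3.70 − (11.61) = -7.91
Flux ratio = 10^(−0.4 Δm) = 10^(−0.4 × -7.91) = 10^3.164 = 1459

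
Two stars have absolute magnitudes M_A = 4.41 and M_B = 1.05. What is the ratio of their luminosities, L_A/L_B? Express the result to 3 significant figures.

ΔM = M_A − M_B = 3.36
L_A/L_B = 10^(−0.4 ΔM) = 10^-1.344 = 0.04529

L_A/L_B ≈ 0.0453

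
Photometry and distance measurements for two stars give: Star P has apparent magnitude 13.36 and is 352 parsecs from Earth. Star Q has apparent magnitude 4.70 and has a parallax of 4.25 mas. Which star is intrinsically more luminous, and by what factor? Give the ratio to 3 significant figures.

Star Q is more luminous, by a factor of 1300.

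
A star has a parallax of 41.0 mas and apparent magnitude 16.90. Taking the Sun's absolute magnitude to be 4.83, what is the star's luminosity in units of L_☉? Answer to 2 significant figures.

d = 1/p = 1000/41.0 mas = 24.39 pc
M = m − 5 log₁₀ d + 5 = 16.90 − 5·1.3872 + 5 = 14.964
M − M_☉ = 14.964 − 4.83 = 10.134
L/L_☉ = 10^(−0.4 × 10.134) = 8.840×10^-5

L/L_☉ ≈ 8.8×10^-5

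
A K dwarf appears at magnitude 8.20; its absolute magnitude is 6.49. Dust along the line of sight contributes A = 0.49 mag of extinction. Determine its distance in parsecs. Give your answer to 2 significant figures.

m − M = 5 log₁₀(d/10 pc) + A  ⇒  8.20 − (6.49) − 0.49 = 5 log₁₀(d/10)
1.220 = 5 log₁₀(d/10)
log₁₀ d = (m − M − A)/5 + 1 = 1.2440
d = 10^1.2440 = 17.54 pc

d ≈ 18 pc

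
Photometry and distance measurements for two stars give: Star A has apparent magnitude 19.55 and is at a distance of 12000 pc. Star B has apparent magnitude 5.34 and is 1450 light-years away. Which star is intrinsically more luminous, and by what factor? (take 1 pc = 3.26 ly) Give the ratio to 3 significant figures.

Star A: M = m − 5 log₁₀ d + 5 = 19.55 − 5·4.0792 + 5 = 4.154
Star B: d = 1450 ly / 3.26 = 444.8 pc
Star B: M = m − 5 log₁₀ d + 5 = 5.34 − 5·2.6482 + 5 = -2.901
ΔM = M_A − M_B = 4.154 − (-2.901) = 7.055; smaller M is more luminous → Star B.
L ratio = 10^(0.4 |ΔM|) = 10^2.822 = 663.6

Star B is more luminous, by a factor of 664.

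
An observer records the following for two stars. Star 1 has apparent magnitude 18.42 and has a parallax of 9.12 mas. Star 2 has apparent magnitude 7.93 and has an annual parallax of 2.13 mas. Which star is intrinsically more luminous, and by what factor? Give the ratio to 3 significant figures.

Star 1: p = 9.12 mas = 9.12×10^-3″ → d = 1/p = 109.6 pc
Star 1: M = m − 5 log₁₀ d + 5 = 18.42 − 5·2.0400 + 5 = 13.220
Star 2: p = 2.13 mas = 2.13×10^-3″ → d = 1/p = 469.5 pc
Star 2: M = m − 5 log₁₀ d + 5 = 7.93 − 5·2.6716 + 5 = -0.428
ΔM = M_1 − M_2 = 13.220 − (-0.428) = 13.648; smaller M is more luminous → Star 2.
L ratio = 10^(0.4 |ΔM|) = 10^5.459 = 287900

Star 2 is more luminous, by a factor of 288000.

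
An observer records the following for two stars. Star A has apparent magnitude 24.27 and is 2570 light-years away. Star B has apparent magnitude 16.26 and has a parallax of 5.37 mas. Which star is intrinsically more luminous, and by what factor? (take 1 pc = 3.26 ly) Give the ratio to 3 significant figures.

Star A: d = 2570 ly / 3.26 = 788.3 pc
Star A: M = m − 5 log₁₀ d + 5 = 24.27 − 5·2.8967 + 5 = 14.786
Star B: p = 5.37 mas = 5.37×10^-3″ → d = 1/p = 186.2 pc
Star B: M = m − 5 log₁₀ d + 5 = 16.26 − 5·2.2700 + 5 = 9.910
ΔM = M_A − M_B = 14.786 − (9.910) = 4.877; smaller M is more luminous → Star B.
L ratio = 10^(0.4 |ΔM|) = 10^1.951 = 89.25

Star B is more luminous, by a factor of 89.3.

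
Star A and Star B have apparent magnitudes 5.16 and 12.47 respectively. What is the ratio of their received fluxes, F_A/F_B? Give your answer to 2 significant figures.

Δm = 5.16 − (12.47) = -7.31
Flux ratio = 10^(−0.4 Δm) = 10^(−0.4 × -7.31) = 10^2.924 = 839.5

F_A/F_B ≈ 840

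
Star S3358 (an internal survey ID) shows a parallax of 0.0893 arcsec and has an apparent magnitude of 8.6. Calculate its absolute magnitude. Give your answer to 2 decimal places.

M ≈ 8.35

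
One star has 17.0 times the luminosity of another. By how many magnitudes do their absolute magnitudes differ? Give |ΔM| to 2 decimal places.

|ΔM| ≈ 3.08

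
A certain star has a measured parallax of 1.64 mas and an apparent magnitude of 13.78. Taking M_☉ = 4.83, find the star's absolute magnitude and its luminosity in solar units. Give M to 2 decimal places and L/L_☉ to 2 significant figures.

d = 1/p = 1000/1.64 mas = 609.8 pc
M = m − 5 log₁₀ d + 5 = 13.78 − 5·2.7852 + 5 = 4.854
M − M_☉ = 4.854 − 4.83 = 0.024
L/L_☉ = 10^(−0.4 × 0.024) = 0.9779

M ≈ 4.85; L/L_☉ ≈ 0.98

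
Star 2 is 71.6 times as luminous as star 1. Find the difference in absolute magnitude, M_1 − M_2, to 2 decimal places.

Pogson: ΔM = −2.5 log₁₀(ratio) = −2.5 log₁₀(71.6) = −2.5 × 1.8549 = -4.637
Star 2 is brighter so has the smaller magnitude: M_1 − M_2 is positive.

M_1 − M_2 ≈ 4.64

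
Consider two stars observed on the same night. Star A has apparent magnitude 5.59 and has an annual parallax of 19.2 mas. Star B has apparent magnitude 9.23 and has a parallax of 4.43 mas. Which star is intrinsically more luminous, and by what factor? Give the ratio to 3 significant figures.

Star A is more luminous, by a factor of 1.52.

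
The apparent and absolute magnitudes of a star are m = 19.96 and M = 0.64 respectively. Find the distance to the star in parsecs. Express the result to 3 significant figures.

d ≈ 73100 pc

Distance modulus: m − M = 19.96 − (0.64) = 19.320
m − M = 5 log₁₀ d − 5
log₁₀ d = (m − M)/5 + 1 = 4.8640
d = 10^4.8640 = 73110 pc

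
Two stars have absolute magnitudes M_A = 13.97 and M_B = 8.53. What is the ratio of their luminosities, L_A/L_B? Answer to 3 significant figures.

ΔM = M_A − M_B = 5.44
L_A/L_B = 10^(−0.4 ΔM) = 10^-2.176 = 6.668×10^-3

L_A/L_B ≈ 6.67×10^-3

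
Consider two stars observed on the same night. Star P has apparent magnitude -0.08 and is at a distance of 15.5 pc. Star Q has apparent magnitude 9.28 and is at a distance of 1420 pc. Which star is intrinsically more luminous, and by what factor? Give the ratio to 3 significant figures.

Star Q is more luminous, by a factor of 1.51.

Star P: M = m − 5 log₁₀ d + 5 = -0.08 − 5·1.1903 + 5 = -1.032
Star Q: M = m − 5 log₁₀ d + 5 = 9.28 − 5·3.1523 + 5 = -1.481
ΔM = M_P − M_Q = -1.032 − (-1.481) = 0.450; smaller M is more luminous → Star Q.
L ratio = 10^(0.4 |ΔM|) = 10^0.180 = 1.513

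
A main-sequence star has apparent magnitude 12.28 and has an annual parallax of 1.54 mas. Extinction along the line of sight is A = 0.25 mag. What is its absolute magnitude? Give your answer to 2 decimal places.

p = 1.54 mas = 1.54×10^-3″ → d = 1/p = 649.4 pc
5 log₁₀(d/10 pc) = 5 log₁₀(649.4) − 5 = 9.062
M = m − 5 log₁₀(d/10) − A = 12.28 − 9.062 − 0.25 = 2.968

M ≈ 2.97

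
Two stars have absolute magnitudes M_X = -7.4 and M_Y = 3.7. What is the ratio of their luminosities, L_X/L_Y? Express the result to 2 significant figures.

L_X/L_Y ≈ 28000

ΔM = M_X − M_Y = -11.1
L_X/L_Y = 10^(−0.4 ΔM) = 10^4.440 = 27540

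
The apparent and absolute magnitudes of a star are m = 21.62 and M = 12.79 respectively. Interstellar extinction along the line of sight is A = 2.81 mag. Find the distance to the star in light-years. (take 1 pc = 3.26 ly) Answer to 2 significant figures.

m − M = 5 log₁₀(d/10 pc) + A  ⇒  21.62 − (12.79) − 2.81 = 5 log₁₀(d/10)
6.020 = 5 log₁₀(d/10)
log₁₀ d = (m − M − A)/5 + 1 = 2.2040
d = 10^2.2040 = 160.0 pc
= 521.5 ly

d ≈ 520 ly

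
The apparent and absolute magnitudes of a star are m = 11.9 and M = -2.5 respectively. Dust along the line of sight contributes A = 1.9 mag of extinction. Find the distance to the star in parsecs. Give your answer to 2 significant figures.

d ≈ 3200 pc

m − M = 5 log₁₀(d/10 pc) + A  ⇒  11.9 − (-2.5) − 1.9 = 5 log₁₀(d/10)
12.500 = 5 log₁₀(d/10)
log₁₀ d = (m − M − A)/5 + 1 = 3.5000
d = 10^3.5000 = 3162 pc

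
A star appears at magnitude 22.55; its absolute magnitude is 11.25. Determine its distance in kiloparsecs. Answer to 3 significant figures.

Distance modulus: m − M = 22.55 − (11.25) = 11.300
m − M = 5 log₁₀ d − 5
log₁₀ d = (m − M)/5 + 1 = 3.2600
d = 10^3.2600 = 1820 pc
= 1.820 kpc

d ≈ 1.82 kpc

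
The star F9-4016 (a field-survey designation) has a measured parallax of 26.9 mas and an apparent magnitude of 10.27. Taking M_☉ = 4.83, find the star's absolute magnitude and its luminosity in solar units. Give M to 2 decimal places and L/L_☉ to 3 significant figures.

M ≈ 7.42; L/L_☉ ≈ 0.0922

d = 1/p = 1000/26.9 mas = 37.17 pc
M = m − 5 log₁₀ d + 5 = 10.27 − 5·1.5702 + 5 = 7.419
M − M_☉ = 7.419 − 4.83 = 2.589
L/L_☉ = 10^(−0.4 × 2.589) = 0.09215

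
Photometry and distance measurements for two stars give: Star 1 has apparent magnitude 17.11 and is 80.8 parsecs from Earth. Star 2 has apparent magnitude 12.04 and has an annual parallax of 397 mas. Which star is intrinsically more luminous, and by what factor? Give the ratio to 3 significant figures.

Star 1: M = m − 5 log₁₀ d + 5 = 17.11 − 5·1.9074 + 5 = 12.573
Star 2: p = 397 mas = 0.397″ → d = 1/p = 2.519 pc
Star 2: M = m − 5 log₁₀ d + 5 = 12.04 − 5·0.4012 + 5 = 15.034
ΔM = M_1 − M_2 = 12.573 − (15.034) = -2.461; smaller M is more luminous → Star 1.
L ratio = 10^(0.4 |ΔM|) = 10^0.984 = 9.647

Star 1 is more luminous, by a factor of 9.65.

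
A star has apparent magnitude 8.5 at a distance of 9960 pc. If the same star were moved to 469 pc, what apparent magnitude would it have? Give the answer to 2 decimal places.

m ≈ 1.86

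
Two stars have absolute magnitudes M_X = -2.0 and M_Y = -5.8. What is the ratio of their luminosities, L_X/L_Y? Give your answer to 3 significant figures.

L_X/L_Y ≈ 0.0302

ΔM = M_X − M_Y = 3.8
L_X/L_Y = 10^(−0.4 ΔM) = 10^-1.520 = 0.03020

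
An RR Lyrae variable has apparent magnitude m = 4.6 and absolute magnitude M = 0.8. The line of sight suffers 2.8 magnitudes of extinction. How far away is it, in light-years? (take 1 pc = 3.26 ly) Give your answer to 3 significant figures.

m − M = 5 log₁₀(d/10 pc) + A  ⇒  4.6 − (0.8) − 2.8 = 5 log₁₀(d/10)
1.000 = 5 log₁₀(d/10)
log₁₀ d = (m − M − A)/5 + 1 = 1.2000
d = 10^1.2000 = 15.85 pc
= 51.67 ly

d ≈ 51.7 ly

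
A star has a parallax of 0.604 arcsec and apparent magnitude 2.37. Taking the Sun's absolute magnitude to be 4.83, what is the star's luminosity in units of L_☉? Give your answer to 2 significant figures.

d = 1/p = 1/0.604″ = 1.656 pc
M = m − 5 log₁₀ d + 5 = 2.37 − 5·0.2190 + 5 = 6.275
M − M_☉ = 6.275 − 4.83 = 1.445
L/L_☉ = 10^(−0.4 × 1.445) = 0.2642

L/L_☉ ≈ 0.26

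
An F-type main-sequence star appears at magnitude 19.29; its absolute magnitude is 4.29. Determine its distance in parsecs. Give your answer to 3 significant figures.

Distance modulus: m − M = 19.29 − (4.29) = 15.000
m − M = 5 log₁₀ d − 5
log₁₀ d = (m − M)/5 + 1 = 4.0000
d = 10^4.0000 = 10000 pc

d ≈ 10000 pc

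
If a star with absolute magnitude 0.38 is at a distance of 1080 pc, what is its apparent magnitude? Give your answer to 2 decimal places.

m = M + 5 log₁₀ d − 5 = 0.38 + 5·3.0334 − 5 = 10.547

m ≈ 10.55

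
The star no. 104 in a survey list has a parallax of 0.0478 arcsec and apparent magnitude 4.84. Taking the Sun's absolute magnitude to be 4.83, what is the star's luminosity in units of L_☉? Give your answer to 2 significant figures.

d = 1/p = 1/0.0478″ = 20.92 pc
M = m − 5 log₁₀ d + 5 = 4.84 − 5·1.3206 + 5 = 3.237
M − M_☉ = 3.237 − 4.83 = -1.593
L/L_☉ = 10^(−0.4 × -1.593) = 4.337

L/L_☉ ≈ 4.3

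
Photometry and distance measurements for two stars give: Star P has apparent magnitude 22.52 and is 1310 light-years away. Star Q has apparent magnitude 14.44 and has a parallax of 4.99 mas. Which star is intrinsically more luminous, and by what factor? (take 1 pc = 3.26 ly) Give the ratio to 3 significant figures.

Star Q is more luminous, by a factor of 424.

Star P: d = 1310 ly / 3.26 = 401.8 pc
Star P: M = m − 5 log₁₀ d + 5 = 22.52 − 5·2.6041 + 5 = 14.500
Star Q: p = 4.99 mas = 4.99×10^-3″ → d = 1/p = 200.4 pc
Star Q: M = m − 5 log₁₀ d + 5 = 14.44 − 5·2.3019 + 5 = 7.931
ΔM = M_P − M_Q = 14.500 − (7.931) = 6.569; smaller M is more luminous → Star Q.
L ratio = 10^(0.4 |ΔM|) = 10^2.628 = 424.3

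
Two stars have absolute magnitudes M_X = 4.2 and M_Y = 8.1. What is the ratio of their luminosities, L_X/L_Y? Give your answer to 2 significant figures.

L_X/L_Y ≈ 36

ΔM = M_X − M_Y = -3.9
L_X/L_Y = 10^(−0.4 ΔM) = 10^1.560 = 36.31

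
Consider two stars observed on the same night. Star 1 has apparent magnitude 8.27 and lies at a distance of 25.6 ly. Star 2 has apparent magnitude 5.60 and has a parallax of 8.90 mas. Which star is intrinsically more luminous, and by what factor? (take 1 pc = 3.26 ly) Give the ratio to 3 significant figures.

Star 2 is more luminous, by a factor of 2390.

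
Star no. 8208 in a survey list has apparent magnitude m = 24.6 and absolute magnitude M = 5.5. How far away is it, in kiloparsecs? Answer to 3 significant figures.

d ≈ 66.1 kpc

μ = m − M = 19.100
m − M = 5 log₁₀ d − 5
log₁₀ d = (m − M)/5 + 1 = 4.8200
d = 10^4.8200 = 66070 pc
= 66.07 kpc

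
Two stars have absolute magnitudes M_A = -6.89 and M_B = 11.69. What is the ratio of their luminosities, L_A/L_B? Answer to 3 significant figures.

ΔM = M_A − M_B = -18.58
L_A/L_B = 10^(−0.4 ΔM) = 10^7.432 = 2.704×10^7

L_A/L_B ≈ 2.70×10^7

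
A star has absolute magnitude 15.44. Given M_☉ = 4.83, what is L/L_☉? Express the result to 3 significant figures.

M − M_☉ = 15.44 − 4.83 = 10.610
L/L_☉ = 10^(−0.4 (M − M_☉)) = 10^-4.244 = 5.702×10^-5

L/L_☉ ≈ 5.70×10^-5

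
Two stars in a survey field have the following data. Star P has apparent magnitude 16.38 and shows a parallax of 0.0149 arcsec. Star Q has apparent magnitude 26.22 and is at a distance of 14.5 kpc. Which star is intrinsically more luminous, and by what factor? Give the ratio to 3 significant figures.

Star Q is more luminous, by a factor of 5.41.

Star P: d = 1/p = 1/0.0149″ = 67.11 pc
Star P: M = m − 5 log₁₀ d + 5 = 16.38 − 5·1.8268 + 5 = 12.246
Star Q: d = 14.5 kpc = 14500 pc
Star Q: M = m − 5 log₁₀ d + 5 = 26.22 − 5·4.1614 + 5 = 10.413
ΔM = M_P − M_Q = 12.246 − (10.413) = 1.833; smaller M is more luminous → Star Q.
L ratio = 10^(0.4 |ΔM|) = 10^0.733 = 5.409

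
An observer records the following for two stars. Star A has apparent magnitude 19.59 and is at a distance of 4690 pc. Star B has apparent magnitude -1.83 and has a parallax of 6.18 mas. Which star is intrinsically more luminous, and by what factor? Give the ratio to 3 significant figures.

Star B is more luminous, by a factor of 440000.

Star A: M = m − 5 log₁₀ d + 5 = 19.59 − 5·3.6712 + 5 = 6.234
Star B: p = 6.18 mas = 6.18×10^-3″ → d = 1/p = 161.8 pc
Star B: M = m − 5 log₁₀ d + 5 = -1.83 − 5·2.2090 + 5 = -7.875
ΔM = M_A − M_B = 6.234 − (-7.875) = 14.109; smaller M is more luminous → Star B.
L ratio = 10^(0.4 |ΔM|) = 10^5.644 = 440200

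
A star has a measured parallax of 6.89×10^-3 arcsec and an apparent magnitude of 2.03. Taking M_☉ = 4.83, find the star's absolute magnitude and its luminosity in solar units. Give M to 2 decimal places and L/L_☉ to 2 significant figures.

d = 1/p = 1/6.89×10^-3″ = 145.1 pc
M = m − 5 log₁₀ d + 5 = 2.03 − 5·2.1618 + 5 = -3.779
M − M_☉ = -3.779 − 4.83 = -8.609
L/L_☉ = 10^(−0.4 × -8.609) = 2777

M ≈ -3.78; L/L_☉ ≈ 2800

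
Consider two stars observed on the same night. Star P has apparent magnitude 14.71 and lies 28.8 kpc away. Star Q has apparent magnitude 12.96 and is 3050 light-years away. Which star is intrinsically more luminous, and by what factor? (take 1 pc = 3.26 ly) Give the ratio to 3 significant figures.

Star P is more luminous, by a factor of 189.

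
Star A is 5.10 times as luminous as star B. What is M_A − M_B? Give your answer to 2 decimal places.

Pogson: ΔM = −2.5 log₁₀(ratio) = −2.5 log₁₀(5.10) = −2.5 × 0.7076 = -1.769
Star A is brighter, so it has the smaller magnitude: the difference is negative.

M_A − M_B ≈ -1.77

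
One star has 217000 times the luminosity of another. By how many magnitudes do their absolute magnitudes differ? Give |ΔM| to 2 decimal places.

Pogson: ΔM = −2.5 log₁₀(ratio) = −2.5 log₁₀(217000) = −2.5 × 5.3365 = -13.341

|ΔM| ≈ 13.34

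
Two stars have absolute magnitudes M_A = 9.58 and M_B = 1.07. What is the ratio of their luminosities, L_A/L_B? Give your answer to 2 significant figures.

ΔM = M_A − M_B = 8.51
L_A/L_B = 10^(−0.4 ΔM) = 10^-3.404 = 3.945×10^-4

L_A/L_B ≈ 3.9×10^-4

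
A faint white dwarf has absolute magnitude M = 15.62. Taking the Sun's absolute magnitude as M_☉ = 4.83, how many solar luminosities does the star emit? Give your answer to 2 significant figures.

M − M_☉ = 15.62 − 4.83 = 10.790
L/L_☉ = 10^(−0.4 (M − M_☉)) = 10^-4.316 = 4.831×10^-5

L/L_☉ ≈ 4.8×10^-5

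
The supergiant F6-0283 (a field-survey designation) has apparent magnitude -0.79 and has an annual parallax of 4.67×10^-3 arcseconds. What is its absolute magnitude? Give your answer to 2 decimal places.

M ≈ -7.44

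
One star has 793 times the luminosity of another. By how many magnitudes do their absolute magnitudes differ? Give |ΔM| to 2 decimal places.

|ΔM| ≈ 7.25

Pogson: ΔM = −2.5 log₁₀(ratio) = −2.5 log₁₀(793) = −2.5 × 2.8993 = -7.248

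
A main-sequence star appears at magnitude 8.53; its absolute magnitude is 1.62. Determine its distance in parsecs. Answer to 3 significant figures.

μ = m − M = 6.910
m − M = 5 log₁₀ d − 5
log₁₀ d = (m − M)/5 + 1 = 2.3820
d = 10^2.3820 = 241.0 pc

d ≈ 241 pc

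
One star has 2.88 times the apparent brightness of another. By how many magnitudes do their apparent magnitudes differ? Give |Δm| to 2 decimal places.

Pogson: Δm = −2.5 log₁₀(ratio) = −2.5 log₁₀(2.88) = −2.5 × 0.4594 = -1.148

|Δm| ≈ 1.15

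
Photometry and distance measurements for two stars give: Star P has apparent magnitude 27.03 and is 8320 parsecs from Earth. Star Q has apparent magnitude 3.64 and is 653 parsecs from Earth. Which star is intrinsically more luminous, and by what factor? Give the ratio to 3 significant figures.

Star Q is more luminous, by a factor of 1.40×10^7.

Star P: M = m − 5 log₁₀ d + 5 = 27.03 − 5·3.9201 + 5 = 12.429
Star Q: M = m − 5 log₁₀ d + 5 = 3.64 − 5·2.8149 + 5 = -5.435
ΔM = M_P − M_Q = 12.429 − (-5.435) = 17.864; smaller M is more luminous → Star Q.
L ratio = 10^(0.4 |ΔM|) = 10^7.146 = 1.398×10^7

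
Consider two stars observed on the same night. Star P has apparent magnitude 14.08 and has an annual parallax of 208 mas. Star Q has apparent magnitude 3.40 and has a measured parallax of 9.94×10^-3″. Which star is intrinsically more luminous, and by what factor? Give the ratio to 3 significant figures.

Star Q is more luminous, by a factor of 8.19×10^6.

Star P: p = 208 mas = 0.208″ → d = 1/p = 4.808 pc
Star P: M = m − 5 log₁₀ d + 5 = 14.08 − 5·0.6819 + 5 = 15.670
Star Q: d = 1/p = 1/9.94×10^-3″ = 100.6 pc
Star Q: M = m − 5 log₁₀ d + 5 = 3.40 − 5·2.0026 + 5 = -1.613
ΔM = M_P − M_Q = 15.670 − (-1.613) = 17.283; smaller M is more luminous → Star Q.
L ratio = 10^(0.4 |ΔM|) = 10^6.913 = 8.191×10^6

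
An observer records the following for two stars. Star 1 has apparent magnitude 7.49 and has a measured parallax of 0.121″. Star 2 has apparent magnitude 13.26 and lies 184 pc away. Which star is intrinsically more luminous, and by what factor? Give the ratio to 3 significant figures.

Star 1: d = 1/p = 1/0.121″ = 8.264 pc
Star 1: M = m − 5 log₁₀ d + 5 = 7.49 − 5·0.9172 + 5 = 7.904
Star 2: M = m − 5 log₁₀ d + 5 = 13.26 − 5·2.2648 + 5 = 6.936
ΔM = M_1 − M_2 = 7.904 − (6.936) = 0.968; smaller M is more luminous → Star 2.
L ratio = 10^(0.4 |ΔM|) = 10^0.387 = 2.439

Star 2 is more luminous, by a factor of 2.44.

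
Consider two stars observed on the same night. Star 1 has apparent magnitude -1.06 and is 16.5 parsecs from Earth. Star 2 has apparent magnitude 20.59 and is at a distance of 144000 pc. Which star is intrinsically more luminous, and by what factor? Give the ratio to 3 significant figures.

Star 1 is more luminous, by a factor of 6.00.

Star 1: M = m − 5 log₁₀ d + 5 = -1.06 − 5·1.2175 + 5 = -2.147
Star 2: M = m − 5 log₁₀ d + 5 = 20.59 − 5·5.1584 + 5 = -0.202
ΔM = M_1 − M_2 = -2.147 − (-0.202) = -1.946; smaller M is more luminous → Star 1.
L ratio = 10^(0.4 |ΔM|) = 10^0.778 = 6.001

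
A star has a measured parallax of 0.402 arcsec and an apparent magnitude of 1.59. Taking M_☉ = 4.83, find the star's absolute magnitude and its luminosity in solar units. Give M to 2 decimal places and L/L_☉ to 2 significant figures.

d = 1/p = 1/0.402″ = 2.488 pc
M = m − 5 log₁₀ d + 5 = 1.59 − 5·0.3958 + 5 = 4.611
M − M_☉ = 4.611 − 4.83 = -0.219
L/L_☉ = 10^(−0.4 × -0.219) = 1.223

M ≈ 4.61; L/L_☉ ≈ 1.2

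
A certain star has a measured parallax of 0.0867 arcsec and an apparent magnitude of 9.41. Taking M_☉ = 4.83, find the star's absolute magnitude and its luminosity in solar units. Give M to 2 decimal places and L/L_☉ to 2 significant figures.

d = 1/p = 1/0.0867″ = 11.53 pc
M = m − 5 log₁₀ d + 5 = 9.41 − 5·1.0620 + 5 = 9.100
M − M_☉ = 9.100 − 4.83 = 4.270
L/L_☉ = 10^(−0.4 × 4.270) = 0.01959

M ≈ 9.10; L/L_☉ ≈ 0.020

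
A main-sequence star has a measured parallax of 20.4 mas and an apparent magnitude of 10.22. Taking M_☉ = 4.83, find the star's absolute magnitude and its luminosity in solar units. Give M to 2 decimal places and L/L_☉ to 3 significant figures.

d = 1/p = 1000/20.4 mas = 49.02 pc
M = m − 5 log₁₀ d + 5 = 10.22 − 5·1.6904 + 5 = 6.768
M − M_☉ = 6.768 − 4.83 = 1.938
L/L_☉ = 10^(−0.4 × 1.938) = 0.1678

M ≈ 6.77; L/L_☉ ≈ 0.168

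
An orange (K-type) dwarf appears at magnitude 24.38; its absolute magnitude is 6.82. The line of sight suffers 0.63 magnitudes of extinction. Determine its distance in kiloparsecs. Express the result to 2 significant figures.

m − M = 5 log₁₀(d/10 pc) + A  ⇒  24.38 − (6.82) − 0.63 = 5 log₁₀(d/10)
16.930 = 5 log₁₀(d/10)
log₁₀ d = (m − M − A)/5 + 1 = 4.3860
d = 10^4.3860 = 24320 pc
= 24.32 kpc

d ≈ 24 kpc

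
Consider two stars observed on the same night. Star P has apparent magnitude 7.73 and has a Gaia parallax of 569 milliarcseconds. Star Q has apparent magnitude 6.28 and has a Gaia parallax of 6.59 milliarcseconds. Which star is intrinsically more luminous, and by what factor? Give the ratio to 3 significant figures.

Star P: p = 569 mas = 0.569″ → d = 1/p = 1.757 pc
Star P: M = m − 5 log₁₀ d + 5 = 7.73 − 5·0.2449 + 5 = 11.506
Star Q: p = 6.59 mas = 6.59×10^-3″ → d = 1/p = 151.7 pc
Star Q: M = m − 5 log₁₀ d + 5 = 6.28 − 5·2.1811 + 5 = 0.374
ΔM = M_P − M_Q = 11.506 − (0.374) = 11.131; smaller M is more luminous → Star Q.
L ratio = 10^(0.4 |ΔM|) = 10^4.452 = 28340

Star Q is more luminous, by a factor of 28300.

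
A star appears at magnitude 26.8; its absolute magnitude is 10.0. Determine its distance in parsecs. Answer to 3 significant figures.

d ≈ 22900 pc

Distance modulus: m − M = 26.8 − (10.0) = 16.800
m − M = 5 log₁₀ d − 5
log₁₀ d = (m − M)/5 + 1 = 4.3600
d = 10^4.3600 = 22910 pc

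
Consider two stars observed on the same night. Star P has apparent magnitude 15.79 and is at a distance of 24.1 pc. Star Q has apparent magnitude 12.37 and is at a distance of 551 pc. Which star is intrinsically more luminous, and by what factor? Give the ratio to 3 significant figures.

Star P: M = m − 5 log₁₀ d + 5 = 15.79 − 5·1.3820 + 5 = 13.880
Star Q: M = m − 5 log₁₀ d + 5 = 12.37 − 5·2.7412 + 5 = 3.664
ΔM = M_P − M_Q = 13.880 − (3.664) = 10.216; smaller M is more luminous → Star Q.
L ratio = 10^(0.4 |ΔM|) = 10^4.086 = 12200

Star Q is more luminous, by a factor of 12200.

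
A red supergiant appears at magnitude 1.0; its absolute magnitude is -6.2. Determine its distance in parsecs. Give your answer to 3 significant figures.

d ≈ 275 pc

μ = m − M = 7.200
m − M = 5 log₁₀ d − 5
log₁₀ d = (m − M)/5 + 1 = 2.4400
d = 10^2.4400 = 275.4 pc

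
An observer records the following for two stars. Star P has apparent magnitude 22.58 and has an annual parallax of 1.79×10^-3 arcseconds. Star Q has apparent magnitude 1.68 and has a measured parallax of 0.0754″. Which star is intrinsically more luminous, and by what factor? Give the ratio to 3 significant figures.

Star P: d = 1/p = 1/1.79×10^-3″ = 558.7 pc
Star P: M = m − 5 log₁₀ d + 5 = 22.58 − 5·2.7471 + 5 = 13.844
Star Q: d = 1/p = 1/0.0754″ = 13.26 pc
Star Q: M = m − 5 log₁₀ d + 5 = 1.68 − 5·1.1226 + 5 = 1.067
ΔM = M_P − M_Q = 13.844 − (1.067) = 12.777; smaller M is more luminous → Star Q.
L ratio = 10^(0.4 |ΔM|) = 10^5.111 = 129100

Star Q is more luminous, by a factor of 129000.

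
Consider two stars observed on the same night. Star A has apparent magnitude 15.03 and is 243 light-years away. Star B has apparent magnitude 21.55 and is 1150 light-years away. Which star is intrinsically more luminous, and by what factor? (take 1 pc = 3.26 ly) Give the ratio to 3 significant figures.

Star A: d = 243 ly / 3.26 = 74.54 pc
Star A: M = m − 5 log₁₀ d + 5 = 15.03 − 5·1.8724 + 5 = 10.668
Star B: d = 1150 ly / 3.26 = 352.8 pc
Star B: M = m − 5 log₁₀ d + 5 = 21.55 − 5·2.5475 + 5 = 13.813
ΔM = M_A − M_B = 10.668 − (13.813) = -3.145; smaller M is more luminous → Star A.
L ratio = 10^(0.4 |ΔM|) = 10^1.258 = 18.11

Star A is more luminous, by a factor of 18.1.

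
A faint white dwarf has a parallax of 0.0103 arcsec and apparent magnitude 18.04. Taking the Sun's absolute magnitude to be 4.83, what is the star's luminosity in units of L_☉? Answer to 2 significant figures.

L/L_☉ ≈ 4.9×10^-4

d = 1/p = 1/0.0103″ = 97.09 pc
M = m − 5 log₁₀ d + 5 = 18.04 − 5·1.9872 + 5 = 13.104
M − M_☉ = 13.104 − 4.83 = 8.274
L/L_☉ = 10^(−0.4 × 8.274) = 4.901×10^-4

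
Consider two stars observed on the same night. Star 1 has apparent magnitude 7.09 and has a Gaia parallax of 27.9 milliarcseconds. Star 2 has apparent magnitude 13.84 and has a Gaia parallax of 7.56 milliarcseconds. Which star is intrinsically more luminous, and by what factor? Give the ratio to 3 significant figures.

Star 1: p = 27.9 mas = 0.0279″ → d = 1/p = 35.84 pc
Star 1: M = m − 5 log₁₀ d + 5 = 7.09 − 5·1.5544 + 5 = 4.318
Star 2: p = 7.56 mas = 7.56×10^-3″ → d = 1/p = 132.3 pc
Star 2: M = m − 5 log₁₀ d + 5 = 13.84 − 5·2.1215 + 5 = 8.233
ΔM = M_1 − M_2 = 4.318 − (8.233) = -3.915; smaller M is more luminous → Star 1.
L ratio = 10^(0.4 |ΔM|) = 10^1.566 = 36.80

Star 1 is more luminous, by a factor of 36.8.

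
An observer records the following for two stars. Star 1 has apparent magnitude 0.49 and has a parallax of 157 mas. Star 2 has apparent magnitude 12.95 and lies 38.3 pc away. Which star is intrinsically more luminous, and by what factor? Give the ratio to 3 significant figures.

Star 1 is more luminous, by a factor of 2670.

Star 1: p = 157 mas = 0.157″ → d = 1/p = 6.369 pc
Star 1: M = m − 5 log₁₀ d + 5 = 0.49 − 5·0.8041 + 5 = 1.469
Star 2: M = m − 5 log₁₀ d + 5 = 12.95 − 5·1.5832 + 5 = 10.034
ΔM = M_1 − M_2 = 1.469 − (10.034) = -8.565; smaller M is more luminous → Star 1.
L ratio = 10^(0.4 |ΔM|) = 10^3.426 = 2666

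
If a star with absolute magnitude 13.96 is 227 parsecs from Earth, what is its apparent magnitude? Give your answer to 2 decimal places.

m ≈ 20.74

m = M + 5 log₁₀ d − 5 = 13.96 + 5·2.3560 − 5 = 20.740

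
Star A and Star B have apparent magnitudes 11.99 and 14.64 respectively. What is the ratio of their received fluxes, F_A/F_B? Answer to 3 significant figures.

F_A/F_B ≈ 11.5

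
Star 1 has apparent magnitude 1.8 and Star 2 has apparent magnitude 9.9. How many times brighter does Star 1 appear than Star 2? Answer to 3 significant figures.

Δm = 1.8 − (9.9) = -8.1
Flux ratio = 10^(−0.4 Δm) = 10^(−0.4 × -8.1) = 10^3.240 = 1738

1740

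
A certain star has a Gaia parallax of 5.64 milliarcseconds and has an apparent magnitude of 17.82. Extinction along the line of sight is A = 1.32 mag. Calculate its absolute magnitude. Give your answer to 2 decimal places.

p = 5.64 mas = 5.64×10^-3″ → d = 1/p = 177.3 pc
5 log₁₀(d/10 pc) = 5 log₁₀(177.3) − 5 = 6.244
M = m − 5 log₁₀(d/10) − A = 17.82 − 6.244 − 1.32 = 10.256

M ≈ 10.26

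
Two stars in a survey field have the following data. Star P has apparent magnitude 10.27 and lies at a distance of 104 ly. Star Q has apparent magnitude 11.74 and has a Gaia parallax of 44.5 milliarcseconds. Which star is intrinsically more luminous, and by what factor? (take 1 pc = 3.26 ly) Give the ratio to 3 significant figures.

Star P is more luminous, by a factor of 7.80.

Star P: d = 104 ly / 3.26 = 31.90 pc
Star P: M = m − 5 log₁₀ d + 5 = 10.27 − 5·1.5038 + 5 = 7.751
Star Q: p = 44.5 mas = 0.0445″ → d = 1/p = 22.47 pc
Star Q: M = m − 5 log₁₀ d + 5 = 11.74 − 5·1.3516 + 5 = 9.982
ΔM = M_P − M_Q = 7.751 − (9.982) = -2.231; smaller M is more luminous → Star P.
L ratio = 10^(0.4 |ΔM|) = 10^0.892 = 7.805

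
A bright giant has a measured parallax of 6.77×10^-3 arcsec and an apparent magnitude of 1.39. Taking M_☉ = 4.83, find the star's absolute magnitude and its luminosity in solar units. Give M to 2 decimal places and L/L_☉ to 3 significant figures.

d = 1/p = 1/6.77×10^-3″ = 147.7 pc
M = m − 5 log₁₀ d + 5 = 1.39 − 5·2.1694 + 5 = -4.457
M − M_☉ = -4.457 − 4.83 = -9.287
L/L_☉ = 10^(−0.4 × -9.287) = 5186

M ≈ -4.46; L/L_☉ ≈ 5190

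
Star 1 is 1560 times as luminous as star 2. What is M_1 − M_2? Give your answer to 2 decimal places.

Pogson: ΔM = −2.5 log₁₀(ratio) = −2.5 log₁₀(1560) = −2.5 × 3.1931 = -7.983
Star 1 is brighter, so it has the smaller magnitude: the difference is negative.

M_1 − M_2 ≈ -7.98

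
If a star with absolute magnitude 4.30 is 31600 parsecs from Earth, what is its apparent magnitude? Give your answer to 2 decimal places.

m ≈ 21.80

m = M + 5 log₁₀ d − 5 = 4.30 + 5·4.4997 − 5 = 21.798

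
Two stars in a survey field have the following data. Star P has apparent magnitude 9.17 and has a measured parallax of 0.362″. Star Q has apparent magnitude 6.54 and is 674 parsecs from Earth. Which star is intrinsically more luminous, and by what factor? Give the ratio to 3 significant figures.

Star Q is more luminous, by a factor of 671000.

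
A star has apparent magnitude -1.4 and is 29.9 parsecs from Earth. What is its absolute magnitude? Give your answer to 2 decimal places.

M ≈ -3.78

5 log₁₀(d/10 pc) = 5 log₁₀(29.90) − 5 = 2.378
M = m − 5 log₁₀(d/10) = -1.4 − 2.378 = -3.778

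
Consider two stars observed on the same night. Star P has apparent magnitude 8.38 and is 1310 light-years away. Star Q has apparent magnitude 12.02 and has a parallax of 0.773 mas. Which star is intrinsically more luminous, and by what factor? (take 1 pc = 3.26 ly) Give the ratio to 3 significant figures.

Star P is more luminous, by a factor of 2.76.

Star P: d = 1310 ly / 3.26 = 401.8 pc
Star P: M = m − 5 log₁₀ d + 5 = 8.38 − 5·2.6041 + 5 = 0.360
Star Q: p = 0.773 mas = 7.73×10^-4″ → d = 1/p = 1294 pc
Star Q: M = m − 5 log₁₀ d + 5 = 12.02 − 5·3.1118 + 5 = 1.461
ΔM = M_P − M_Q = 0.360 − (1.461) = -1.101; smaller M is more luminous → Star P.
L ratio = 10^(0.4 |ΔM|) = 10^0.440 = 2.757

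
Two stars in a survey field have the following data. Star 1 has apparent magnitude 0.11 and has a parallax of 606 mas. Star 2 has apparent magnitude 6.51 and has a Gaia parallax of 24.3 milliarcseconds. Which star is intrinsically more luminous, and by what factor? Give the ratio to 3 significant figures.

Star 1: p = 606 mas = 0.606″ → d = 1/p = 1.650 pc
Star 1: M = m − 5 log₁₀ d + 5 = 0.11 − 5·0.2175 + 5 = 4.022
Star 2: p = 24.3 mas = 0.0243″ → d = 1/p = 41.15 pc
Star 2: M = m − 5 log₁₀ d + 5 = 6.51 − 5·1.6144 + 5 = 3.438
ΔM = M_1 − M_2 = 4.022 − (3.438) = 0.584; smaller M is more luminous → Star 2.
L ratio = 10^(0.4 |ΔM|) = 10^0.234 = 1.713

Star 2 is more luminous, by a factor of 1.71.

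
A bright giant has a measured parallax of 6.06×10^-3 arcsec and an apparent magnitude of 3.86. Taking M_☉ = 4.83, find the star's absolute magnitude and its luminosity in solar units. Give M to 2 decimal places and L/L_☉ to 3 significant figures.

d = 1/p = 1/6.06×10^-3″ = 165.0 pc
M = m − 5 log₁₀ d + 5 = 3.86 − 5·2.2175 + 5 = -2.228
M − M_☉ = -2.228 − 4.83 = -7.058
L/L_☉ = 10^(−0.4 × -7.058) = 665.4

M ≈ -2.23; L/L_☉ ≈ 665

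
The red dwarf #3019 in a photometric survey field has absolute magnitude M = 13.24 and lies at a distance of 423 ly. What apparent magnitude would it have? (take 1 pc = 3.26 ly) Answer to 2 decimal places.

d = 423 ly / 3.26 = 129.8 pc
m = M + 5 log₁₀ d − 5 = 13.24 + 5·2.1131 − 5 = 18.806

m ≈ 18.81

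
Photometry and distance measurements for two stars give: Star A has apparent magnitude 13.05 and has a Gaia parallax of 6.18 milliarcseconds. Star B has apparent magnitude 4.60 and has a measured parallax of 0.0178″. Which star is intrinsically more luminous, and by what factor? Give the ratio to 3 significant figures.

Star B is more luminous, by a factor of 289.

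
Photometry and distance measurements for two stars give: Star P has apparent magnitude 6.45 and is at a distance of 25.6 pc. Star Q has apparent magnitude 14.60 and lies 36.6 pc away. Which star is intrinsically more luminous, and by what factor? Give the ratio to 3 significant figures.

Star P is more luminous, by a factor of 890.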